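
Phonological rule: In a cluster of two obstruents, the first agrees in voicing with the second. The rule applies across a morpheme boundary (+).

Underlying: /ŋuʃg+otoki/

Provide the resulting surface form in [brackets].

[ŋuʒg+otoki]

/ʃ/ before /g/ (voiced) → [ʒ]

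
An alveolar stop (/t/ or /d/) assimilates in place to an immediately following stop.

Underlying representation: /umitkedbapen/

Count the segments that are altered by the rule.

/t/ before /k/ (velar) → [k]
/d/ before /b/ (labial) → [b]
2 segments change.

2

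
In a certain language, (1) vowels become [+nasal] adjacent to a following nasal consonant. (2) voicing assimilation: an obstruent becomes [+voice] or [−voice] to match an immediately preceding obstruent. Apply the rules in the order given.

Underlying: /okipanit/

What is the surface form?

[okipãnit]

Rule 1: /a/ before nasal /n/ → [ã]
After rule 1: okipãnit
Rule 2: no segment meets the rule's conditions; no change.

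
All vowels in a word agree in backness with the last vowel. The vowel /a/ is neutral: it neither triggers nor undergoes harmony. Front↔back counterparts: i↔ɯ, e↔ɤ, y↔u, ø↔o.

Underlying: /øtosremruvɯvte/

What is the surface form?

[øtøsremryvivte]

/o/ harmonizes with /e/ ([-back]) → [ø]
/u/ harmonizes with /e/ ([-back]) → [y]
/ɯ/ harmonizes with /e/ ([-back]) → [i]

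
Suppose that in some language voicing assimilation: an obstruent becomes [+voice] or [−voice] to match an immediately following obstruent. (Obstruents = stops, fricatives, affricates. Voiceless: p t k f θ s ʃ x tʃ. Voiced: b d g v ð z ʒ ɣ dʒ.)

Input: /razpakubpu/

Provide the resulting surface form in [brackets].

/z/ before /p/ (voiceless) → [s]
/b/ before /p/ (voiceless) → [p]

[raspakuppu]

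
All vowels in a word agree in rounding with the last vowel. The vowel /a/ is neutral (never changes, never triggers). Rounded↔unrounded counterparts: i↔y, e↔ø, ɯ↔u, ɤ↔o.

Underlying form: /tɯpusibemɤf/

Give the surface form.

[tɯpɯsibemɤf]

/u/ harmonizes with /ɤ/ ([-round]) → [ɯ]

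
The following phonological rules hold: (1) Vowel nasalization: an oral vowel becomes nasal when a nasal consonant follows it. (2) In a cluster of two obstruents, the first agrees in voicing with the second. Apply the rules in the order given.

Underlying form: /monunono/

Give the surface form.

Rule 1: /o/ before nasal /n/ → [õ]
Rule 1: /u/ before nasal /n/ → [ũ]
Rule 1: /o/ before nasal /n/ → [õ]
After rule 1: mõnũnõno
Rule 2: no segment meets the rule's conditions; no change.

[mõnũnõno]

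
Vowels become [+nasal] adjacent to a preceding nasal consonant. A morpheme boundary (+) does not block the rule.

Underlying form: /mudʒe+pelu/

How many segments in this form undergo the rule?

1

/u/ after nasal /m/ → [ũ]
1 segment changes.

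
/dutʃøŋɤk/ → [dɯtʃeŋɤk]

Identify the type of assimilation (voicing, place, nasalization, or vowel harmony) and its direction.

/u/→[ɯ] /ø/→[e].
Vowels agree with the last vowel, so the harmony is regressive.

vowel harmony, regressive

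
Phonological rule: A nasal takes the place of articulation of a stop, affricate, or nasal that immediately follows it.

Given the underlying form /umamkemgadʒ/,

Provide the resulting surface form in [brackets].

[umaŋkeŋgadʒ]

/m/ before /k/ (velar) → [ŋ]
/m/ before /g/ (velar) → [ŋ]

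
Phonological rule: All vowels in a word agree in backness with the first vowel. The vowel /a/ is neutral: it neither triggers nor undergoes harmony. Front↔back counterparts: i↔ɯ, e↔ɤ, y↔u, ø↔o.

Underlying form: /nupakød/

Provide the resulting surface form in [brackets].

[nupakod]

/ø/ harmonizes with /u/ ([+back]) → [o]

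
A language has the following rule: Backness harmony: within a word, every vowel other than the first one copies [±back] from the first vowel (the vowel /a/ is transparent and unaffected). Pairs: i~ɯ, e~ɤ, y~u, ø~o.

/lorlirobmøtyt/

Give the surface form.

[lorlɯrobmotut]

/i/ harmonizes with /o/ ([+back]) → [ɯ]
/ø/ harmonizes with /o/ ([+back]) → [o]
/y/ harmonizes with /o/ ([+back]) → [u]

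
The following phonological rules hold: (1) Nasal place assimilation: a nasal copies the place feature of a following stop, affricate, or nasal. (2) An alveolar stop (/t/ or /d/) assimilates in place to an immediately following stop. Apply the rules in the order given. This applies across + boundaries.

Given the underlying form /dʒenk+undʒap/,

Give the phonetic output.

Rule 1: /n/ before /k/ (velar) → [ŋ]
Rule 1: /n/ before /dʒ/ (palatal) → [ɲ]
After rule 1: dʒeŋk+uɲdʒap
Rule 2: no segment meets the rule's conditions; no change.

[dʒeŋk+uɲdʒap]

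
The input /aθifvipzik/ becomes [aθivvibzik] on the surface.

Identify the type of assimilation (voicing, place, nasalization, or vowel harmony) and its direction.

/f/→[v] /p/→[b].
Each target copies a feature from the following segment, so the direction is regressive.

voicing assimilation, regressive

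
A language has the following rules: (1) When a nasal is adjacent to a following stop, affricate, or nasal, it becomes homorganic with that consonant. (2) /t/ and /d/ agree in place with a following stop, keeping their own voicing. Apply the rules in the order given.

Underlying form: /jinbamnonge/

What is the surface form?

Rule 1: /n/ before /b/ (labial) → [m]
Rule 1: /m/ before /n/ (alveolar) → [n]
Rule 1: /n/ before /g/ (velar) → [ŋ]
After rule 1: jimbannoŋge
Rule 2: no segment meets the rule's conditions; no change.

[jimbannoŋge]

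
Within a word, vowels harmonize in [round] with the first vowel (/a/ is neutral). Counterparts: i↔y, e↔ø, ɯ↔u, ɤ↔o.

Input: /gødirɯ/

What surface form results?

/i/ harmonizes with /ø/ ([+round]) → [y]
/ɯ/ harmonizes with /ø/ ([+round]) → [u]

[gødyru]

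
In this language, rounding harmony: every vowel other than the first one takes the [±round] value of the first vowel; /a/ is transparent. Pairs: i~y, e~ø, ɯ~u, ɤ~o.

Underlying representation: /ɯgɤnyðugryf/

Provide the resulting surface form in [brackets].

[ɯgɤniðɯgrif]

/y/ harmonizes with /ɯ/ ([-round]) → [i]
/u/ harmonizes with /ɯ/ ([-round]) → [ɯ]
/y/ harmonizes with /ɯ/ ([-round]) → [i]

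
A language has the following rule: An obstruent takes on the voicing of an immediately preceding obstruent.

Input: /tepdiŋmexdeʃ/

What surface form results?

[teptiŋmexteʃ]

/d/ after /p/ (voiceless) → [t]
/d/ after /x/ (voiceless) → [t]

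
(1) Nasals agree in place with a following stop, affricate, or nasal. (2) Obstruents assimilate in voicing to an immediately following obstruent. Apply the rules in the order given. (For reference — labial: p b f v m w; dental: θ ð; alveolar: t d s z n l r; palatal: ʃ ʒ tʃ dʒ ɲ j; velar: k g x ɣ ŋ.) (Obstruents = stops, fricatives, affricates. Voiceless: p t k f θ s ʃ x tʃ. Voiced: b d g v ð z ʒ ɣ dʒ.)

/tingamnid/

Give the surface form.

[tiŋgannid]

Rule 1: /n/ before /g/ (velar) → [ŋ]
Rule 1: /m/ before /n/ (alveolar) → [n]
After rule 1: tiŋgannid
Rule 2: no segment meets the rule's conditions; no change.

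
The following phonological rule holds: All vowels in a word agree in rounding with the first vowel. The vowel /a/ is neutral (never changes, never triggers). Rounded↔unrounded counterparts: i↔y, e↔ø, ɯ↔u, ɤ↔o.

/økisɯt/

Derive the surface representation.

[økysut]

/i/ harmonizes with /ø/ ([+round]) → [y]
/ɯ/ harmonizes with /ø/ ([+round]) → [u]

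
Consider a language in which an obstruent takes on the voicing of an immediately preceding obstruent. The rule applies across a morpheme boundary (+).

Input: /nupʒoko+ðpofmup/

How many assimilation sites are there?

2

/ʒ/ after /p/ (voiceless) → [ʃ]
/p/ after /ð/ (voiced) → [b]
2 segments change.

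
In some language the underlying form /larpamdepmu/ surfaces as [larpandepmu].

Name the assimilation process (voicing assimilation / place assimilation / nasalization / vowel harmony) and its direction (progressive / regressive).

/m/→[n].
Each target copies a feature from the following segment, so the direction is regressive.

place assimilation, regressive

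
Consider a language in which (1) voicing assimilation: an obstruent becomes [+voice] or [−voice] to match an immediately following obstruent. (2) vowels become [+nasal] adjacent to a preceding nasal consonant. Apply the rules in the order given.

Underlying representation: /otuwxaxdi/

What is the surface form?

Rule 1: /x/ before /d/ (voiced) → [ɣ]
After rule 1: otuwxaɣdi
Rule 2: no segment meets the rule's conditions; no change.

[otuwxaɣdi]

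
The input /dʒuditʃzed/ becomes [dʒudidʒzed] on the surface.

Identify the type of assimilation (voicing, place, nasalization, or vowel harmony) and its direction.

/tʃ/→[dʒ].
Each target copies a feature from the following segment, so the direction is regressive.

voicing assimilation, regressive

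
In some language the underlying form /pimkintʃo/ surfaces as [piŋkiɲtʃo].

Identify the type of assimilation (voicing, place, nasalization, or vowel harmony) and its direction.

/m/→[ŋ] /n/→[ɲ].
Each target copies a feature from the following segment, so the direction is regressive.

place assimilation, regressive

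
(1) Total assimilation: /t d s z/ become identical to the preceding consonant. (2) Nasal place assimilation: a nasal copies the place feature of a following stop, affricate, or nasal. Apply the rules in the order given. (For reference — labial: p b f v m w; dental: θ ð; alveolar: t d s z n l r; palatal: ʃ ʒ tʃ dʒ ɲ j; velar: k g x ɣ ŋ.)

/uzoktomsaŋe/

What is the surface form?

[uzokkommaŋe]

Rule 1: /t/ after /k/ → [k] (total assimilation)
Rule 1: /s/ after /m/ → [m] (total assimilation)
After rule 1: uzokkommaŋe
Rule 2: no segment meets the rule's conditions; no change.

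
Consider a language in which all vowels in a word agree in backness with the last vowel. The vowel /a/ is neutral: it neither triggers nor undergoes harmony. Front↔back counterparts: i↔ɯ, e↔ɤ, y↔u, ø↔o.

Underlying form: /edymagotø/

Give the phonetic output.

[edymagøtø]

/o/ harmonizes with /ø/ ([-back]) → [ø]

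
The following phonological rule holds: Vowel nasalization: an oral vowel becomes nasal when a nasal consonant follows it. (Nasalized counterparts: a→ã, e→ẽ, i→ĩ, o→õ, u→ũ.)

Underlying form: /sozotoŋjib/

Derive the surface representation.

[sozotõŋjib]

/o/ before nasal /ŋ/ → [õ]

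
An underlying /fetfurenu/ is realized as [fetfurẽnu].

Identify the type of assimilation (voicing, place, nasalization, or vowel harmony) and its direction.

/e/→[ẽ].
Each target copies a feature from the following segment, so the direction is regressive.

nasalization, regressive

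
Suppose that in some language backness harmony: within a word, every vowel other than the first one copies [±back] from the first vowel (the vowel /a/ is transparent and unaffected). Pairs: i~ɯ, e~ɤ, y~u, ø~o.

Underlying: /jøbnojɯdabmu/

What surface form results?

[jøbnøjidabmy]

/o/ harmonizes with /ø/ ([-back]) → [ø]
/ɯ/ harmonizes with /ø/ ([-back]) → [i]
/u/ harmonizes with /ø/ ([-back]) → [y]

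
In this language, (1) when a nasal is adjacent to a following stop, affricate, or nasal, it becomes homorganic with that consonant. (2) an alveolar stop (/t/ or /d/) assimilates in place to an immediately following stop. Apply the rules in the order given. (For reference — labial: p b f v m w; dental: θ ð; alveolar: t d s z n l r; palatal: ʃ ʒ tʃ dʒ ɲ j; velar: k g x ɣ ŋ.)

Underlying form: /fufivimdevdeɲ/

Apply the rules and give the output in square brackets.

Rule 1: /m/ before /d/ (alveolar) → [n]
After rule 1: fufivindevdeɲ
Rule 2: no segment meets the rule's conditions; no change.

[fufivindevdeɲ]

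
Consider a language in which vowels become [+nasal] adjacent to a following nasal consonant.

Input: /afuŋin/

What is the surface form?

[afũŋĩn]

/u/ before nasal /ŋ/ → [ũ]
/i/ before nasal /n/ → [ĩ]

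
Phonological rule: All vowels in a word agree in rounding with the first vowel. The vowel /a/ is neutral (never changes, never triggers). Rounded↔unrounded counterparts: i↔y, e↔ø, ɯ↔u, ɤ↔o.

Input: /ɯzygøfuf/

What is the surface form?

/y/ harmonizes with /ɯ/ ([-round]) → [i]
/ø/ harmonizes with /ɯ/ ([-round]) → [e]
/u/ harmonizes with /ɯ/ ([-round]) → [ɯ]

[ɯzigefɯf]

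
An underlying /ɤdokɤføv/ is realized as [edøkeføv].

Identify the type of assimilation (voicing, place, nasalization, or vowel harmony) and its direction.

vowel harmony, regressive

/ɤ/→[e] /o/→[ø] /ɤ/→[e].
Vowels agree with the last vowel, so the harmony is regressive.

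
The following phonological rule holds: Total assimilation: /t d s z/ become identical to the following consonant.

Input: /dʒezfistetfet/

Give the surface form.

/z/ before /f/ → [f] (total assimilation)
/s/ before /t/ → [t] (total assimilation)
/t/ before /f/ → [f] (total assimilation)

[dʒeffitteffet]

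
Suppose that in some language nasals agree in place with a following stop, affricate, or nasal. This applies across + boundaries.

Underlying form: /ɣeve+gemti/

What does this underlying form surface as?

[ɣeve+genti]

/m/ before /t/ (alveolar) → [n]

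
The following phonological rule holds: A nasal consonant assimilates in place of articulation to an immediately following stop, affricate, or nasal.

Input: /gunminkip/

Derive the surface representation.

[gummiŋkip]

/n/ before /m/ (labial) → [m]
/n/ before /k/ (velar) → [ŋ]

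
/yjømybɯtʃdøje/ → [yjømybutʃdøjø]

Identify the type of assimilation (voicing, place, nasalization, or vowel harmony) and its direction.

/ɯ/→[u] /e/→[ø].
Vowels agree with the first vowel, so the harmony is progressive.

vowel harmony, progressive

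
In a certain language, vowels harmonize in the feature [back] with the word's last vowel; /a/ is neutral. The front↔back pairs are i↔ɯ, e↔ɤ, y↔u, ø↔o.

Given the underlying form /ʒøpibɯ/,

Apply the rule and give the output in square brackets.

/ø/ harmonizes with /ɯ/ ([+back]) → [o]
/i/ harmonizes with /ɯ/ ([+back]) → [ɯ]

[ʒopɯbɯ]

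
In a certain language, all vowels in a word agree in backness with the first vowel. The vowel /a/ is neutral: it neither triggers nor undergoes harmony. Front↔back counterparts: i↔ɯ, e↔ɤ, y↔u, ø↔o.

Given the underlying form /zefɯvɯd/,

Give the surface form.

[zefivid]

/ɯ/ harmonizes with /e/ ([-back]) → [i]
/ɯ/ harmonizes with /e/ ([-back]) → [i]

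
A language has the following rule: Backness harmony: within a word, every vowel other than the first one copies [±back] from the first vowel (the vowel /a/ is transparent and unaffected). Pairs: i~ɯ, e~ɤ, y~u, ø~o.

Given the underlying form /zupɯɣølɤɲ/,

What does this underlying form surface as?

/ø/ harmonizes with /u/ ([+back]) → [o]

[zupɯɣolɤɲ]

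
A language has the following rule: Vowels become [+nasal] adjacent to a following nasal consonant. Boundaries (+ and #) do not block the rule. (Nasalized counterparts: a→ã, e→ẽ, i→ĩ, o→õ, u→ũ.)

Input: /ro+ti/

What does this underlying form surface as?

no segment meets the rule's conditions; no change.

[ro+ti]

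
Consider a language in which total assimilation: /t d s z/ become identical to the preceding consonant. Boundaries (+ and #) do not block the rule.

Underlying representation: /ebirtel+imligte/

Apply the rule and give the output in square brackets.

[ebirrel+imligge]

/t/ after /r/ → [r] (total assimilation)
/t/ after /g/ → [g] (total assimilation)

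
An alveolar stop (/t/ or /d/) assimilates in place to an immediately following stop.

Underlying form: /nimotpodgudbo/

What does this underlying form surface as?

/t/ before /p/ (labial) → [p]
/d/ before /g/ (velar) → [g]
/d/ before /b/ (labial) → [b]

[nimoppoggubbo]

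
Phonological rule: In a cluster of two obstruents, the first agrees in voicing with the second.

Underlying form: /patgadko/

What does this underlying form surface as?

[padgatko]

/t/ before /g/ (voiced) → [d]
/d/ before /k/ (voiceless) → [t]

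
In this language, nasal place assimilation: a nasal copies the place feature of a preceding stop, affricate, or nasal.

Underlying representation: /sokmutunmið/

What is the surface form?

/m/ after /k/ (velar) → [ŋ]
/m/ after /n/ (alveolar) → [n]

[sokŋutunnið]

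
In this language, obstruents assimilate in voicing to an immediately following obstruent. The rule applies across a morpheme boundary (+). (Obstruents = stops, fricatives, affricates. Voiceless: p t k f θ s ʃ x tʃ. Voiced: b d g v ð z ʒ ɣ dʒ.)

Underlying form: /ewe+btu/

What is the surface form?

[ewe+ptu]

/b/ before /t/ (voiceless) → [p]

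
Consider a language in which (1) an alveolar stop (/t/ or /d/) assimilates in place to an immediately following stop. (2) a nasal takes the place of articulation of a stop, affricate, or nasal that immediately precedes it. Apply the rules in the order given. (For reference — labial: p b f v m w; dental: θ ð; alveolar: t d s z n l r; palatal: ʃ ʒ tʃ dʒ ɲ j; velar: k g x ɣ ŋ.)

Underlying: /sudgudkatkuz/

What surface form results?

Rule 1: /d/ before /g/ (velar) → [g]
Rule 1: /d/ before /k/ (velar) → [g]
Rule 1: /t/ before /k/ (velar) → [k]
After rule 1: suggugkakkuz
Rule 2: no segment meets the rule's conditions; no change.

[suggugkakkuz]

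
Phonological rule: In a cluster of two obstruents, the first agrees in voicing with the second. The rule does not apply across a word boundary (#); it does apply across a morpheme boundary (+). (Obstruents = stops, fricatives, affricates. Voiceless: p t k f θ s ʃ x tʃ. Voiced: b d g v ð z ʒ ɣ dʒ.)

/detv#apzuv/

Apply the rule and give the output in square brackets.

/t/ before /v/ (voiced) → [d]
/p/ before /z/ (voiced) → [b]

[dedv#abzuv]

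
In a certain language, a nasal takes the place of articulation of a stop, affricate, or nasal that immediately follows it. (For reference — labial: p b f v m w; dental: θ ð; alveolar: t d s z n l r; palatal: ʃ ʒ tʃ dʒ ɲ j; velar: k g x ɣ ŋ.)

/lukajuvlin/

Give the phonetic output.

no segment meets the rule's conditions; no change.

[lukajuvlin]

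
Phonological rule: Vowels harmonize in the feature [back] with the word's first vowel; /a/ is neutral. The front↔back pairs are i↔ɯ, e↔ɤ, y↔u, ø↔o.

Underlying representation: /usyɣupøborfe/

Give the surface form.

/y/ harmonizes with /u/ ([+back]) → [u]
/ø/ harmonizes with /u/ ([+back]) → [o]
/e/ harmonizes with /u/ ([+back]) → [ɤ]

[usuɣupoborfɤ]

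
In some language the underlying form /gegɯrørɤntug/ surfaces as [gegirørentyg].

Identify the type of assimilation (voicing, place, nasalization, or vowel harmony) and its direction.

vowel harmony, progressive

/ɯ/→[i] /ɤ/→[e] /u/→[y].
Vowels agree with the first vowel, so the harmony is progressive.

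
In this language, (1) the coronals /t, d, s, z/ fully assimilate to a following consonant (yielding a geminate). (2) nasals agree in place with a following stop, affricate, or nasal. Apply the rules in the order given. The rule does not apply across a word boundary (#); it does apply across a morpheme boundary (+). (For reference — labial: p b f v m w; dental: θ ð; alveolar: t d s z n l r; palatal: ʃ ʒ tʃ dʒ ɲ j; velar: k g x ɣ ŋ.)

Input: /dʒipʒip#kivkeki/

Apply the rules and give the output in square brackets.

Rule 1: no segment meets the rule's conditions; no change.
After rule 1: dʒipʒip#kivkeki
Rule 2: no segment meets the rule's conditions; no change.

[dʒipʒip#kivkeki]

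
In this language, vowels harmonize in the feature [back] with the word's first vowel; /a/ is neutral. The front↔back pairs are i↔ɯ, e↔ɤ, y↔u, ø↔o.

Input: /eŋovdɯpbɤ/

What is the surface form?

[eŋøvdipbe]

/o/ harmonizes with /e/ ([-back]) → [ø]
/ɯ/ harmonizes with /e/ ([-back]) → [i]
/ɤ/ harmonizes with /e/ ([-back]) → [e]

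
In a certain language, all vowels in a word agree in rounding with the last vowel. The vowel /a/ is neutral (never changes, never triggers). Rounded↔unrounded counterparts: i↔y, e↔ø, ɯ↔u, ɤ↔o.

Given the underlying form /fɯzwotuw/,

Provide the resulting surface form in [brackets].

[fuzwotuw]

/ɯ/ harmonizes with /u/ ([+round]) → [u]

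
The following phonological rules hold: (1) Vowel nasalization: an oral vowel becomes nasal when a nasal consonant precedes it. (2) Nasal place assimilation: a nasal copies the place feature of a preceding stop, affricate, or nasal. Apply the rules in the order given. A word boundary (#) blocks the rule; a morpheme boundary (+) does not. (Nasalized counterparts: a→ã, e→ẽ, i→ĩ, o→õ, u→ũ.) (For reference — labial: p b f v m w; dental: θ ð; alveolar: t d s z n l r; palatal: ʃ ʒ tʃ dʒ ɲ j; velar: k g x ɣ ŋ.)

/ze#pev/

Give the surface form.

[ze#pev]

Rule 1: no segment meets the rule's conditions; no change.
After rule 1: ze#pev
Rule 2: no segment meets the rule's conditions; no change.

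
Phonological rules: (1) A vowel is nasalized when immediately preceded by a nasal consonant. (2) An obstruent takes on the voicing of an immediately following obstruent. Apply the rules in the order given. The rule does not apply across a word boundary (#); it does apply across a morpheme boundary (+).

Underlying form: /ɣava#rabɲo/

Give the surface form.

Rule 1: /o/ after nasal /ɲ/ → [õ]
After rule 1: ɣava#rabɲõ
Rule 2: no segment meets the rule's conditions; no change.

[ɣava#rabɲõ]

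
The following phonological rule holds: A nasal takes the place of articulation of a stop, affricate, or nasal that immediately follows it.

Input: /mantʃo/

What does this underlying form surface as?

/n/ before /tʃ/ (palatal) → [ɲ]

[maɲtʃo]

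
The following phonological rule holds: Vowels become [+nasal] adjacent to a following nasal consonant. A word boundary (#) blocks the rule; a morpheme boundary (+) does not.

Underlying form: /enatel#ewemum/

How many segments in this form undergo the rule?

/e/ before nasal /n/ → [ẽ]
/e/ before nasal /m/ → [ẽ]
/u/ before nasal /m/ → [ũ]
3 segments change.

3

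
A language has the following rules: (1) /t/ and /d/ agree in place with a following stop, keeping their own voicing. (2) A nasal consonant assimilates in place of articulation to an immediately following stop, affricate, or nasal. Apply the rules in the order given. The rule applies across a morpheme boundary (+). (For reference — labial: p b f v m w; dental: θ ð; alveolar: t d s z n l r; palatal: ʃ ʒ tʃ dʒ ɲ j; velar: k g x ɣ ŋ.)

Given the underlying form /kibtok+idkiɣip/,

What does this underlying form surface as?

Rule 1: /d/ before /k/ (velar) → [g]
After rule 1: kibtok+igkiɣip
Rule 2: no segment meets the rule's conditions; no change.

[kibtok+igkiɣip]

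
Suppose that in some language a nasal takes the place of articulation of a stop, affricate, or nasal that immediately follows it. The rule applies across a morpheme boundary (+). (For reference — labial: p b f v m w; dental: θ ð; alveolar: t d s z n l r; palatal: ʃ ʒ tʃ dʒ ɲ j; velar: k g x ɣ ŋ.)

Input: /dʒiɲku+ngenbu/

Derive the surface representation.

[dʒiŋku+ŋgembu]

/ɲ/ before /k/ (velar) → [ŋ]
/n/ before /g/ (velar) → [ŋ]
/n/ before /b/ (labial) → [m]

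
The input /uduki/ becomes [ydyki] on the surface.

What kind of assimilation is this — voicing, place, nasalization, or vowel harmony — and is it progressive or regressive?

/u/→[y] /u/→[y].
Vowels agree with the last vowel, so the harmony is regressive.

vowel harmony, regressive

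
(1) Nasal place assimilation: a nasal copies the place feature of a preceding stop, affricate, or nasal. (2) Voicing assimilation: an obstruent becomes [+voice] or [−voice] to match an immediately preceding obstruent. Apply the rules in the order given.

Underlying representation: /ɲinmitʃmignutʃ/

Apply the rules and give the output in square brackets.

Rule 1: /m/ after /n/ (alveolar) → [n]
Rule 1: /m/ after /tʃ/ (palatal) → [ɲ]
Rule 1: /n/ after /g/ (velar) → [ŋ]
After rule 1: ɲinnitʃɲigŋutʃ
Rule 2: no segment meets the rule's conditions; no change.

[ɲinnitʃɲigŋutʃ]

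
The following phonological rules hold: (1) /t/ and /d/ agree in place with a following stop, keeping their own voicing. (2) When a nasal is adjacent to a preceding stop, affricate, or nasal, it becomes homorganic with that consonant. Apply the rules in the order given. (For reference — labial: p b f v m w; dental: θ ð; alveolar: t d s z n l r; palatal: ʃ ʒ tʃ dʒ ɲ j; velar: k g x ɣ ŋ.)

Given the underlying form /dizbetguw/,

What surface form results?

[dizbekguw]

Rule 1: /t/ before /g/ (velar) → [k]
After rule 1: dizbekguw
Rule 2: no segment meets the rule's conditions; no change.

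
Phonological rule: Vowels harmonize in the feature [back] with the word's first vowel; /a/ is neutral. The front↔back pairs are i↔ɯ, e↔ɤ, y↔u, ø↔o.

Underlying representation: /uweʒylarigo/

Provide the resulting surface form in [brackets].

/e/ harmonizes with /u/ ([+back]) → [ɤ]
/y/ harmonizes with /u/ ([+back]) → [u]
/i/ harmonizes with /u/ ([+back]) → [ɯ]

[uwɤʒularɯgo]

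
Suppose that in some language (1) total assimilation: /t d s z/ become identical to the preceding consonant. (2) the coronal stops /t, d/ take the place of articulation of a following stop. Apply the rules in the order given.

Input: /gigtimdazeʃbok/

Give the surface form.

Rule 1: /t/ after /g/ → [g] (total assimilation)
Rule 1: /d/ after /m/ → [m] (total assimilation)
After rule 1: giggimmazeʃbok
Rule 2: no segment meets the rule's conditions; no change.

[giggimmazeʃbok]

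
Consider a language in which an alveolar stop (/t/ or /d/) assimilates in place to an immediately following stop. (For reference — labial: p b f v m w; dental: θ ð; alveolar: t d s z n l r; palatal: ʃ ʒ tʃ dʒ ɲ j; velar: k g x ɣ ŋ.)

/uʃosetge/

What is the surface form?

[uʃosekge]

/t/ before /g/ (velar) → [k]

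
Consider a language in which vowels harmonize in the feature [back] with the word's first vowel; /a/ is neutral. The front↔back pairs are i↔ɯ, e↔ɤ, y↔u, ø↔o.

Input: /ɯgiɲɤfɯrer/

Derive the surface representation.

/i/ harmonizes with /ɯ/ ([+back]) → [ɯ]
/e/ harmonizes with /ɯ/ ([+back]) → [ɤ]

[ɯgɯɲɤfɯrɤr]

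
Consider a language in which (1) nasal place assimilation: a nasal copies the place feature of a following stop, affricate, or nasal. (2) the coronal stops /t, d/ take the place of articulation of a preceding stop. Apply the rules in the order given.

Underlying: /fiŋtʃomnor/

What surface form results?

[fiɲtʃonnor]

Rule 1: /ŋ/ before /tʃ/ (palatal) → [ɲ]
Rule 1: /m/ before /n/ (alveolar) → [n]
After rule 1: fiɲtʃonnor
Rule 2: no segment meets the rule's conditions; no change.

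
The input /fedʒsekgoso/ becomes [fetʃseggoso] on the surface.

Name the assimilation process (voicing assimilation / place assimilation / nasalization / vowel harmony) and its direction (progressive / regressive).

/dʒ/→[tʃ] /k/→[g].
Each target copies a feature from the following segment, so the direction is regressive.

voicing assimilation, regressive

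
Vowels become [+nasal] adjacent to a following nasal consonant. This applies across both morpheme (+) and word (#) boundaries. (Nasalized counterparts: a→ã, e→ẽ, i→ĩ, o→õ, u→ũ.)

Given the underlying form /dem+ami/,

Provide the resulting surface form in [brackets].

/e/ before nasal /m/ → [ẽ]
/a/ before nasal /m/ → [ã]

[dẽm+ãmi]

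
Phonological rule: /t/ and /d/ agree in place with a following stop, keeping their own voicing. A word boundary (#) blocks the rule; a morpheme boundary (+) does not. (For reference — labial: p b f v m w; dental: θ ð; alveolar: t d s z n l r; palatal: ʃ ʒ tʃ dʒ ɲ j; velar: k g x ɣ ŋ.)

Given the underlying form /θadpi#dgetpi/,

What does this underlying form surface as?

[θabpi#ggeppi]

/d/ before /p/ (labial) → [b]
/d/ before /g/ (velar) → [g]
/t/ before /p/ (labial) → [p]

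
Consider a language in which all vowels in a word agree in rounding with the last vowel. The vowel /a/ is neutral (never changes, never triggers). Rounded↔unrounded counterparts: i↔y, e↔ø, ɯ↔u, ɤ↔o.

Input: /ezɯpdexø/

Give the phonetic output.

/e/ harmonizes with /ø/ ([+round]) → [ø]
/ɯ/ harmonizes with /ø/ ([+round]) → [u]
/e/ harmonizes with /ø/ ([+round]) → [ø]

[øzupdøxø]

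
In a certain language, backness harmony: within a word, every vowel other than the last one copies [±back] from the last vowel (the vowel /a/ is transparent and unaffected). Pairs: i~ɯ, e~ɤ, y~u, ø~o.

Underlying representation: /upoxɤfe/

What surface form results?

[ypøxefe]

/u/ harmonizes with /e/ ([-back]) → [y]
/o/ harmonizes with /e/ ([-back]) → [ø]
/ɤ/ harmonizes with /e/ ([-back]) → [e]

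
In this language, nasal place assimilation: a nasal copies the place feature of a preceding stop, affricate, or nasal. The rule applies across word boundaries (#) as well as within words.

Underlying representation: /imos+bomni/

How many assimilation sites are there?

/n/ after /m/ (labial) → [m]
1 segment changes.

1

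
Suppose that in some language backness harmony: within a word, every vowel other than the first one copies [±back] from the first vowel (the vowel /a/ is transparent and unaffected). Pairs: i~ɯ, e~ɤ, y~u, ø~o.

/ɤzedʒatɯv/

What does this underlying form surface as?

/e/ harmonizes with /ɤ/ ([+back]) → [ɤ]

[ɤzɤdʒatɯv]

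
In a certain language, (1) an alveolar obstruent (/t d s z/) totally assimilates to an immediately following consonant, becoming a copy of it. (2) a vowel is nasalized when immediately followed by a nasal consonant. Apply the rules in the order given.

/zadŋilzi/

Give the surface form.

[zãŋŋilzi]

Rule 1: /d/ before /ŋ/ → [ŋ] (total assimilation)
After rule 1: zaŋŋilzi
Rule 2: /a/ before nasal /ŋ/ → [ã]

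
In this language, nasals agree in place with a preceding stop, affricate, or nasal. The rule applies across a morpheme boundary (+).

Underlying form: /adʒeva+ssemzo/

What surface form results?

[adʒeva+ssemzo]

no segment meets the rule's conditions; no change.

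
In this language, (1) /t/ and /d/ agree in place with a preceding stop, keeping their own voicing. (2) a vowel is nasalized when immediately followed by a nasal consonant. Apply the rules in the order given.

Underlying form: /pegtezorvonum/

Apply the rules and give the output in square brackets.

Rule 1: /t/ after /g/ (velar) → [k]
After rule 1: pegkezorvonum
Rule 2: /o/ before nasal /n/ → [õ]
Rule 2: /u/ before nasal /m/ → [ũ]

[pegkezorvõnũm]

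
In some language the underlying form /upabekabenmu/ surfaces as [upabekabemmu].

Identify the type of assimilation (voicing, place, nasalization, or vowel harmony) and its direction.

place assimilation, regressive

/n/→[m].
Each target copies a feature from the following segment, so the direction is regressive.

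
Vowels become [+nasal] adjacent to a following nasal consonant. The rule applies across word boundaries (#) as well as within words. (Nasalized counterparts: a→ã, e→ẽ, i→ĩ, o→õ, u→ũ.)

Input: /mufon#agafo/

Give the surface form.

[mufõn#agafo]

/o/ before nasal /n/ → [õ]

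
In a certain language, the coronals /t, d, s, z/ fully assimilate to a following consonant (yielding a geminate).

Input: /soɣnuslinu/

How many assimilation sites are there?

/s/ before /l/ → [l] (total assimilation)
1 segment changes.

1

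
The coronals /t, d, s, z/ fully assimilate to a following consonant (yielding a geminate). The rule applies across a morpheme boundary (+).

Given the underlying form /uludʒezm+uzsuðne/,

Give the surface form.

[uludʒemm+ussuðne]

/z/ before /m/ → [m] (total assimilation)
/z/ before /s/ → [s] (total assimilation)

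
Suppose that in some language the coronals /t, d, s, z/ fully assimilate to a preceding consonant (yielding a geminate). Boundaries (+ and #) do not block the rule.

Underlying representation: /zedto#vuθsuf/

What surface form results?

[zeddo#vuθθuf]

/t/ after /d/ → [d] (total assimilation)
/s/ after /θ/ → [θ] (total assimilation)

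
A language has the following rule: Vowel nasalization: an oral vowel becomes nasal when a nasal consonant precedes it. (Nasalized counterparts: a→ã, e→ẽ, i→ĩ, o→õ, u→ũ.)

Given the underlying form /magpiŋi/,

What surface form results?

/a/ after nasal /m/ → [ã]
/i/ after nasal /ŋ/ → [ĩ]

[mãgpiŋĩ]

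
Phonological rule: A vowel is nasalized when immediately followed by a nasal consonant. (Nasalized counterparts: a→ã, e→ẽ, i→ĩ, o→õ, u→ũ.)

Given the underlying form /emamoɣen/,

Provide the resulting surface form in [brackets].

/e/ before nasal /m/ → [ẽ]
/a/ before nasal /m/ → [ã]
/e/ before nasal /n/ → [ẽ]

[ẽmãmoɣẽn]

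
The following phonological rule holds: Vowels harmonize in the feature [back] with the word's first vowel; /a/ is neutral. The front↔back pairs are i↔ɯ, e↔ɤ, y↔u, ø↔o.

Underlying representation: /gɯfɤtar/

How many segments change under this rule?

No segment meets the rule's conditions.

0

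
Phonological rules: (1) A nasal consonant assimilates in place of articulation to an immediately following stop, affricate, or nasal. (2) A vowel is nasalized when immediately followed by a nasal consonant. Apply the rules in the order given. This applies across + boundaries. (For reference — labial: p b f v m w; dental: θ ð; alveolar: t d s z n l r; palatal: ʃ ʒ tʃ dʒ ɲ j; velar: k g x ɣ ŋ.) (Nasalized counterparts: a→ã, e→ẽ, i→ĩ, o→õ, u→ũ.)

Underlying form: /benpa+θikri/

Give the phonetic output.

[bẽmpa+θikri]

Rule 1: /n/ before /p/ (labial) → [m]
After rule 1: bempa+θikri
Rule 2: /e/ before nasal /m/ → [ẽ]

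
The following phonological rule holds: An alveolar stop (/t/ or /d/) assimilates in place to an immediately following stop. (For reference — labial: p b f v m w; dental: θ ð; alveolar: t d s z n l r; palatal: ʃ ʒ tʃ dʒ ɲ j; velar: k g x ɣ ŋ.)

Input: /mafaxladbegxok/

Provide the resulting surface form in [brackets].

/d/ before /b/ (labial) → [b]

[mafaxlabbegxok]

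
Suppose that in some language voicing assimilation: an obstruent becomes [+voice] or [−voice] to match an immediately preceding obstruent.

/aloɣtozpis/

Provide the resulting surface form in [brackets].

[aloɣdozbis]

/t/ after /ɣ/ (voiced) → [d]
/p/ after /z/ (voiced) → [b]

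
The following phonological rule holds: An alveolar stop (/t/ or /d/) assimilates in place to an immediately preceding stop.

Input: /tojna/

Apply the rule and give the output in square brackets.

[tojna]

no segment meets the rule's conditions; no change.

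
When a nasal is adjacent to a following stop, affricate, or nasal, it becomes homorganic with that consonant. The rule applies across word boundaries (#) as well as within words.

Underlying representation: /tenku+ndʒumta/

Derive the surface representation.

[teŋku+ɲdʒunta]

/n/ before /k/ (velar) → [ŋ]
/n/ before /dʒ/ (palatal) → [ɲ]
/m/ before /t/ (alveolar) → [n]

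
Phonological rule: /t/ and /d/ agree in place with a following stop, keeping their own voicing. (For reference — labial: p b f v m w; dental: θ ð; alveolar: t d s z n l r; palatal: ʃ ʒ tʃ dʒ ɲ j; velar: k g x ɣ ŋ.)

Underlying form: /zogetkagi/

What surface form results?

[zogekkagi]

/t/ before /k/ (velar) → [k]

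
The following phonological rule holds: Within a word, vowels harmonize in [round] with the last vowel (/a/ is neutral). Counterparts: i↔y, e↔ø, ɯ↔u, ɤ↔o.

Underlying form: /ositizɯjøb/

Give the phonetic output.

/i/ harmonizes with /ø/ ([+round]) → [y]
/i/ harmonizes with /ø/ ([+round]) → [y]
/ɯ/ harmonizes with /ø/ ([+round]) → [u]

[osytyzujøb]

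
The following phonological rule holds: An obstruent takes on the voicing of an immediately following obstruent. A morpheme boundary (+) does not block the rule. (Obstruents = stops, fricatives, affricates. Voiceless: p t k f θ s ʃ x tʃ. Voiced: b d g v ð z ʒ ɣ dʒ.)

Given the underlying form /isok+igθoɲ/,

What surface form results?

/g/ before /θ/ (voiceless) → [k]

[isok+ikθoɲ]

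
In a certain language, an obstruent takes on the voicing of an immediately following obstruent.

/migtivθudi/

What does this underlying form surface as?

[miktifθudi]

/g/ before /t/ (voiceless) → [k]
/v/ before /θ/ (voiceless) → [f]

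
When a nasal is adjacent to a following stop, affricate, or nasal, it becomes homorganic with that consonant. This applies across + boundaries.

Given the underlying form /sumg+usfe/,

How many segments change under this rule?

1

/m/ before /g/ (velar) → [ŋ]
1 segment changes.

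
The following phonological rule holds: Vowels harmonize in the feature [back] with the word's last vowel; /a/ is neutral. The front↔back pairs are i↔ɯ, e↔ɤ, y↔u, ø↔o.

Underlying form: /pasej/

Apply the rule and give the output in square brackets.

no segment meets the rule's conditions; no change.

[pasej]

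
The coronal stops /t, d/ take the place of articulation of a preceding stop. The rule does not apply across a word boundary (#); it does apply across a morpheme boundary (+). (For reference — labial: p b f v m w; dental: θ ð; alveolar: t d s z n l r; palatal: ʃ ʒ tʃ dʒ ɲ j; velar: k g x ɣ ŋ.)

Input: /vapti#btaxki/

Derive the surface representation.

[vappi#bpaxki]

/t/ after /p/ (labial) → [p]
/t/ after /b/ (labial) → [p]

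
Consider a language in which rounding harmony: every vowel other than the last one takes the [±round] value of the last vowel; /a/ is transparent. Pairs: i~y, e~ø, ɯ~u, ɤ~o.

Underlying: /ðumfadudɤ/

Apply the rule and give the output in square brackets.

[ðɯmfadɯdɤ]

/u/ harmonizes with /ɤ/ ([-round]) → [ɯ]
/u/ harmonizes with /ɤ/ ([-round]) → [ɯ]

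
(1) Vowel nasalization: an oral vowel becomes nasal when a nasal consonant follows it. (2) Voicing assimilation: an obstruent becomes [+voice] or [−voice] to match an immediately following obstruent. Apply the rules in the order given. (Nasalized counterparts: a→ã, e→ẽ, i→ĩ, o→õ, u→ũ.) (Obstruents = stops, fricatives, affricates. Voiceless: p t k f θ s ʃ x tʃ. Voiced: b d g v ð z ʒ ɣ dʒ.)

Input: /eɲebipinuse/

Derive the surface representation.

Rule 1: /e/ before nasal /ɲ/ → [ẽ]
Rule 1: /i/ before nasal /n/ → [ĩ]
After rule 1: ẽɲebipĩnuse
Rule 2: no segment meets the rule's conditions; no change.

[ẽɲebipĩnuse]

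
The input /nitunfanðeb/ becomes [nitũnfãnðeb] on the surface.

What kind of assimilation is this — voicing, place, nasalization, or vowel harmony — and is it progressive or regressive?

/u/→[ũ] /a/→[ã].
Each target copies a feature from the following segment, so the direction is regressive.

nasalization, regressive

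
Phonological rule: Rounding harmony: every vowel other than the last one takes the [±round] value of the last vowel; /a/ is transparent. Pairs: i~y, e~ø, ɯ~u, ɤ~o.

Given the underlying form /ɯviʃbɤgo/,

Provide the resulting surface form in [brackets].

[uvyʃbogo]

/ɯ/ harmonizes with /o/ ([+round]) → [u]
/i/ harmonizes with /o/ ([+round]) → [y]
/ɤ/ harmonizes with /o/ ([+round]) → [o]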